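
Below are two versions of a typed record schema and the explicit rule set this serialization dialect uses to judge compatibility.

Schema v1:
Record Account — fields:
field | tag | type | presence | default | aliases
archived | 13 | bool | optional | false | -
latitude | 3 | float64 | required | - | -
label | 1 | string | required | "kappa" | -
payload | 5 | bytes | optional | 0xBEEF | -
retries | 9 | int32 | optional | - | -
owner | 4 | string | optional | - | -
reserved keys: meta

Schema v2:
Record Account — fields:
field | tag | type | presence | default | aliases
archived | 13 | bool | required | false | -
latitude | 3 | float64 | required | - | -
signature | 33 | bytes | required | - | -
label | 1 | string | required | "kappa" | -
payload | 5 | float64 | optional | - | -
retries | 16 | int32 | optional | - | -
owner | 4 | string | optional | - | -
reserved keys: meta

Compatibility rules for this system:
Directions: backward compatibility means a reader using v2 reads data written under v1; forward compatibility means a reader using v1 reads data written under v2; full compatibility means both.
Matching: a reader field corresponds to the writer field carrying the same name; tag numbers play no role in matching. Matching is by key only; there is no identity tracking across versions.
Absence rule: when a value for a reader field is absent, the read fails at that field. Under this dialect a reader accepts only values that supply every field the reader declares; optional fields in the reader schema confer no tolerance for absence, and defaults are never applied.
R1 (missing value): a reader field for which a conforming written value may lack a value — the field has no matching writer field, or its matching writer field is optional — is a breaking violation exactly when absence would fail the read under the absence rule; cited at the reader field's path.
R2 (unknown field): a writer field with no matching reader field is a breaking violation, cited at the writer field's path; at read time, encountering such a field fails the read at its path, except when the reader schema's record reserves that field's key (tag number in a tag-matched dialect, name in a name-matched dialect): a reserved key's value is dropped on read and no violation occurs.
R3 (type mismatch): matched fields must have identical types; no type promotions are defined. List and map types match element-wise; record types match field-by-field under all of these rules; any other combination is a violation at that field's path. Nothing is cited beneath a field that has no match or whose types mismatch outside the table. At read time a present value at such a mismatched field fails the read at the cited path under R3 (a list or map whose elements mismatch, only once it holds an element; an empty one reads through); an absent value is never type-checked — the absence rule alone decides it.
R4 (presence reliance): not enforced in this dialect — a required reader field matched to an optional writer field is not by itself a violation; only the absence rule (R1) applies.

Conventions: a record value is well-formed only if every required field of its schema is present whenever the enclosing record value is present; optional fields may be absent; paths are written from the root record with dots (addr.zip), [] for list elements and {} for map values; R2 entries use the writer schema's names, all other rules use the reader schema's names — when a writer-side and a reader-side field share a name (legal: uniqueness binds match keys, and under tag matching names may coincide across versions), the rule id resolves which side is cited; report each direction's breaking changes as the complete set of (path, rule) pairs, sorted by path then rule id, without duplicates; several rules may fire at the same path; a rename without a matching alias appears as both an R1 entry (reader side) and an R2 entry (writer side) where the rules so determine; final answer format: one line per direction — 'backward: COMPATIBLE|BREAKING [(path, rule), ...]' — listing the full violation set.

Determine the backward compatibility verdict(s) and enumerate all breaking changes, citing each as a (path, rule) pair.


each type pair in Account: writer, then reader
checking backward for Account: reader v2 against writer v1:
  writer optional, bool -> bool: reader archived maps from writer archived
  writer required, float64 -> float64: reader latitude maps from writer latitude
  signature: no writer-side match
  writer required, string -> string: reader label maps from writer label
  writer optional, bytes -> float64: reader payload maps from writer payload
  writer optional, int32 -> int32: reader retries maps from writer retries
  writer optional, string -> string: reader owner maps from writer owner
  violation R1 at archived
  violation R1 at owner
  violation R1 at payload
  violation R3 at payload
  violation R1 at retries
  violation R1 at signature
  => backward verdict for Account: BREAKING, 6 violation(s)
diffs on Account not affecting the asked answer:
  field archived in record Account: optional changed to required -> its effect on Account is confined to the forward direction, not asked
  field retries in record Account: tag 9 changed to 16 -> triggers nothing under Account's printed rules — same verdict

backward: BREAKING [(archived, R1), (owner, R1), (payload, R1), (payload, R3), (retries, R1), (signature, R1)]


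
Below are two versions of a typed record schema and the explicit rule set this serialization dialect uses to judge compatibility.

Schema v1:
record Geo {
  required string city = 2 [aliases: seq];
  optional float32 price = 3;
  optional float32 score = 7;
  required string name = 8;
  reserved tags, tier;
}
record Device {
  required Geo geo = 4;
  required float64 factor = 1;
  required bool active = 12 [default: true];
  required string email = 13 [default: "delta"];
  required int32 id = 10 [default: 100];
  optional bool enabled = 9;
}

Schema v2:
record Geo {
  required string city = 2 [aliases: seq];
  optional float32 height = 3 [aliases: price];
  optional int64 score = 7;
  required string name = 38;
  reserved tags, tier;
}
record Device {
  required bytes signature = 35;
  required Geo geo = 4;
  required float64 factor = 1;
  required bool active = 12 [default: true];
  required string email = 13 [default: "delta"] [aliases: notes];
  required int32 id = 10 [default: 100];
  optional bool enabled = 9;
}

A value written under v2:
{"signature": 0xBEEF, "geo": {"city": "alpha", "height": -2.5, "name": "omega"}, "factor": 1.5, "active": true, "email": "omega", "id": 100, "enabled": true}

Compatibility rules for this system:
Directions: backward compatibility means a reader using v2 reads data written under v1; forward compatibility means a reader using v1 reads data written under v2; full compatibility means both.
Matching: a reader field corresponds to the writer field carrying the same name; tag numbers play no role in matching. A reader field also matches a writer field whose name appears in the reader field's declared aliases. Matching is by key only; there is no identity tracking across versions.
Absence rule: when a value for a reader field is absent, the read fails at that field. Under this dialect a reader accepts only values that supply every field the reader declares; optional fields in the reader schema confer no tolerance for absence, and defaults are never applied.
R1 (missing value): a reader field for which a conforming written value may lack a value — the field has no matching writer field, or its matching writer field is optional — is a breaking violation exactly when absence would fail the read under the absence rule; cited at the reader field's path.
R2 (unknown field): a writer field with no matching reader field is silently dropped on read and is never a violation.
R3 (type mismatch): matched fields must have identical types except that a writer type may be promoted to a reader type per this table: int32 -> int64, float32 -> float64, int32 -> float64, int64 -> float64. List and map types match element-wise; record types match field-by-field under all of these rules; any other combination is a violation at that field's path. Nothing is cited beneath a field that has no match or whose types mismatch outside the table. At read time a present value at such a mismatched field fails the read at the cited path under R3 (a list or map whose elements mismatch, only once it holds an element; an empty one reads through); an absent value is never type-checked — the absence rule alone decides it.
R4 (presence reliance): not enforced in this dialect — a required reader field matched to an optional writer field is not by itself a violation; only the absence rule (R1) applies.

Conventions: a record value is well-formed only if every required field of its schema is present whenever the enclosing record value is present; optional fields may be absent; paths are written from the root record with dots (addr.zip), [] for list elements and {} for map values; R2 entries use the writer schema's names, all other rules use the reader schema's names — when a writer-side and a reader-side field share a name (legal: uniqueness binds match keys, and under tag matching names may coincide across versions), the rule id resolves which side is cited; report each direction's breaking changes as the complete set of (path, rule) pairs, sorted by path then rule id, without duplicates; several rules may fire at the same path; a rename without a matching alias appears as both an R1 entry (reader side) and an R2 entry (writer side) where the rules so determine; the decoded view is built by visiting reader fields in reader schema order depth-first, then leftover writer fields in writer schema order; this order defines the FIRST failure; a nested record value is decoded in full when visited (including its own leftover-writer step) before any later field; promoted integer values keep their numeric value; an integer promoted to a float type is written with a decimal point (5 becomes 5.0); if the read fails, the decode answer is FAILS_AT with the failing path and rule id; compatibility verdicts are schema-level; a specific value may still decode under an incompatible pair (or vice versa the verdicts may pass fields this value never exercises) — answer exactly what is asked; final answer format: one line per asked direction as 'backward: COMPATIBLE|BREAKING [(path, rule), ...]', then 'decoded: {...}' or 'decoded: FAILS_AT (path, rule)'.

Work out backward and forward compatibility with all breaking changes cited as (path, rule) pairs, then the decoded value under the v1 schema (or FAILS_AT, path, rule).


backward: BREAKING [(enabled, R1), (geo.height, R1), (geo.score, R1), (geo.score, R3), (signature, R1)]; forward: BREAKING [(enabled, R1), (geo.price, R1), (geo.score, R1), (geo.score, R3)]; decoded: FAILS_AT (geo.price, R1)

in Device below, arrows point writer -> reader
backward on Device — v2 reading data written by v1:
  signature: no writer match
  geo <- geo (Geo -> Geo, writer required)
  factor <- factor (float64 -> float64, writer required)
  active <- active (bool -> bool, writer required)
  email <- email (string -> string, writer required)
  id <- id (int32 -> int32, writer required)
  enabled <- enabled (bool -> bool, writer optional)
  geo.city <- geo.city (string -> string, writer required)
  geo.height <- geo.price (float32 -> float32, writer optional)
  geo.score <- geo.score (float32 -> int64, writer optional)
  geo.name <- geo.name (string -> string, writer required)
  violation R1 at enabled
  violation R1 at geo.height
  violation R1 at geo.score
  violation R3 at geo.score
  violation R1 at signature
  backward on Device therefore BREAKING (5)
forward on Device — v1 reading data written by v2:
  geo <- geo (Geo -> Geo, writer required)
  factor <- factor (float64 -> float64, writer required)
  active <- active (bool -> bool, writer required)
  email <- email (string -> string, writer required)
  id <- id (int32 -> int32, writer required)
  enabled <- enabled (bool -> bool, writer optional)
  writer field signature has no reader counterpart
  geo.city <- geo.city (string -> string, writer required)
  geo.price: no writer match
  geo.score <- geo.score (int64 -> float32, writer optional)
  geo.name <- geo.name (string -> string, writer required)
  writer field geo.height has no reader counterpart
  violation R1 at enabled
  violation R1 at geo.price
  violation R1 at geo.score
  violation R3 at geo.score
  forward on Device therefore BREAKING (4)
decoding the Device value with the v1 reader:
  geo.city := "alpha"
  read fails at geo.price under R1 (no fill)
  => FAILS_AT (geo.price, R1)


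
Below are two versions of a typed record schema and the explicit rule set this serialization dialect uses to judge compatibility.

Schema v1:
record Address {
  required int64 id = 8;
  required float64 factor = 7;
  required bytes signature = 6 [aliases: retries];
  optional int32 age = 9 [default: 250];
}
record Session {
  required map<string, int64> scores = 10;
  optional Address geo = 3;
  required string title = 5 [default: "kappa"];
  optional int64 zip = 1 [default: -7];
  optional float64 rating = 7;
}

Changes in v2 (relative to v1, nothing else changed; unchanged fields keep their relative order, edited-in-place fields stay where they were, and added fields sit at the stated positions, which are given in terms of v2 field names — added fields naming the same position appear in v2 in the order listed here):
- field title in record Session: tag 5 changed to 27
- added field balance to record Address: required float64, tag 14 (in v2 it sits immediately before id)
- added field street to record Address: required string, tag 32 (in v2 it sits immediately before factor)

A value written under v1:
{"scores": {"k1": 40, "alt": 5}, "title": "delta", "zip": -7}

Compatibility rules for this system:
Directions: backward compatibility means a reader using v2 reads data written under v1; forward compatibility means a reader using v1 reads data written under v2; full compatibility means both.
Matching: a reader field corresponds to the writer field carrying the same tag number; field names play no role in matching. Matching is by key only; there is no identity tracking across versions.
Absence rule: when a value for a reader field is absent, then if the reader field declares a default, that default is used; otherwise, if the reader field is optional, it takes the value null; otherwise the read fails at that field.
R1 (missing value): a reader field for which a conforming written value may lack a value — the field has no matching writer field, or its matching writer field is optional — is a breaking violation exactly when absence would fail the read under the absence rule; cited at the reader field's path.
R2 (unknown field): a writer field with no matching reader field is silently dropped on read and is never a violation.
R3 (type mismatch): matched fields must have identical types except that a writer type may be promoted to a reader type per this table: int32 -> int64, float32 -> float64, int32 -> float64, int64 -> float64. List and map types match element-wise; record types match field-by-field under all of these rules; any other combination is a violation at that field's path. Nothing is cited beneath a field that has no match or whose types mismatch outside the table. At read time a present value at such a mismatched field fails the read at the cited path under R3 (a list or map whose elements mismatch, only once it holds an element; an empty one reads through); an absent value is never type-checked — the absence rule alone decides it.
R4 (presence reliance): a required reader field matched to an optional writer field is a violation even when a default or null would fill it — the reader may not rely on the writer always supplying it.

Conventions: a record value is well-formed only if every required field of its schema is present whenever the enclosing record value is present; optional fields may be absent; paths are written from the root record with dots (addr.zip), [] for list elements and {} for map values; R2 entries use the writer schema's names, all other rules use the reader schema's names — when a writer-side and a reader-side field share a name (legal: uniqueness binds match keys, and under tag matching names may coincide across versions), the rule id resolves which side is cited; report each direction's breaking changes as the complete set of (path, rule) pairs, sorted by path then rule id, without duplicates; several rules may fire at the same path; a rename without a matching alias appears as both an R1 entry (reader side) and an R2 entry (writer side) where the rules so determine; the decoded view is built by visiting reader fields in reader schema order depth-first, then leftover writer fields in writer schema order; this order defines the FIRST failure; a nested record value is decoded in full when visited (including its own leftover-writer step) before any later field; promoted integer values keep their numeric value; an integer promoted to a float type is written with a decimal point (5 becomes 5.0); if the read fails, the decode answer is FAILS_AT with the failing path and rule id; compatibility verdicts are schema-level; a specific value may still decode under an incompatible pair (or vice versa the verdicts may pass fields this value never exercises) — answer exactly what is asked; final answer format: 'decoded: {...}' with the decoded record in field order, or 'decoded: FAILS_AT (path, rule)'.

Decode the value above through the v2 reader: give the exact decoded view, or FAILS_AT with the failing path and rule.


decoded: {"scores": {"k1": 40, "alt": 5}, "geo": null, "title": "kappa", "zip": -7, "rating": null}

in Session below, arrows point writer -> reader
decoding the Session value with the v2 reader:
  scores := {"k1": 40, "alt": 5}
  geo := null (missing; optional => null)
  title := "kappa" (missing; default applied)
  zip := -7
  rating := null (missing; optional => null)
  writer title: no reader field; dropped
  => decoded: {"scores": {"k1": 40, "alt": 5}, "geo": null, "title": "kappa", "zip": -7, "rating": null}
the rest of the Session diff is inert for this question:
  added field balance to record Address: required float64, tag 14 (in v2 it sits immediately before id) -> schema-level compatibility only; this Session value's decode is unchanged
  added field street to record Address: required string, tag 32 (in v2 it sits immediately before factor) -> schema-level compatibility only; this Session value's decode is unchanged


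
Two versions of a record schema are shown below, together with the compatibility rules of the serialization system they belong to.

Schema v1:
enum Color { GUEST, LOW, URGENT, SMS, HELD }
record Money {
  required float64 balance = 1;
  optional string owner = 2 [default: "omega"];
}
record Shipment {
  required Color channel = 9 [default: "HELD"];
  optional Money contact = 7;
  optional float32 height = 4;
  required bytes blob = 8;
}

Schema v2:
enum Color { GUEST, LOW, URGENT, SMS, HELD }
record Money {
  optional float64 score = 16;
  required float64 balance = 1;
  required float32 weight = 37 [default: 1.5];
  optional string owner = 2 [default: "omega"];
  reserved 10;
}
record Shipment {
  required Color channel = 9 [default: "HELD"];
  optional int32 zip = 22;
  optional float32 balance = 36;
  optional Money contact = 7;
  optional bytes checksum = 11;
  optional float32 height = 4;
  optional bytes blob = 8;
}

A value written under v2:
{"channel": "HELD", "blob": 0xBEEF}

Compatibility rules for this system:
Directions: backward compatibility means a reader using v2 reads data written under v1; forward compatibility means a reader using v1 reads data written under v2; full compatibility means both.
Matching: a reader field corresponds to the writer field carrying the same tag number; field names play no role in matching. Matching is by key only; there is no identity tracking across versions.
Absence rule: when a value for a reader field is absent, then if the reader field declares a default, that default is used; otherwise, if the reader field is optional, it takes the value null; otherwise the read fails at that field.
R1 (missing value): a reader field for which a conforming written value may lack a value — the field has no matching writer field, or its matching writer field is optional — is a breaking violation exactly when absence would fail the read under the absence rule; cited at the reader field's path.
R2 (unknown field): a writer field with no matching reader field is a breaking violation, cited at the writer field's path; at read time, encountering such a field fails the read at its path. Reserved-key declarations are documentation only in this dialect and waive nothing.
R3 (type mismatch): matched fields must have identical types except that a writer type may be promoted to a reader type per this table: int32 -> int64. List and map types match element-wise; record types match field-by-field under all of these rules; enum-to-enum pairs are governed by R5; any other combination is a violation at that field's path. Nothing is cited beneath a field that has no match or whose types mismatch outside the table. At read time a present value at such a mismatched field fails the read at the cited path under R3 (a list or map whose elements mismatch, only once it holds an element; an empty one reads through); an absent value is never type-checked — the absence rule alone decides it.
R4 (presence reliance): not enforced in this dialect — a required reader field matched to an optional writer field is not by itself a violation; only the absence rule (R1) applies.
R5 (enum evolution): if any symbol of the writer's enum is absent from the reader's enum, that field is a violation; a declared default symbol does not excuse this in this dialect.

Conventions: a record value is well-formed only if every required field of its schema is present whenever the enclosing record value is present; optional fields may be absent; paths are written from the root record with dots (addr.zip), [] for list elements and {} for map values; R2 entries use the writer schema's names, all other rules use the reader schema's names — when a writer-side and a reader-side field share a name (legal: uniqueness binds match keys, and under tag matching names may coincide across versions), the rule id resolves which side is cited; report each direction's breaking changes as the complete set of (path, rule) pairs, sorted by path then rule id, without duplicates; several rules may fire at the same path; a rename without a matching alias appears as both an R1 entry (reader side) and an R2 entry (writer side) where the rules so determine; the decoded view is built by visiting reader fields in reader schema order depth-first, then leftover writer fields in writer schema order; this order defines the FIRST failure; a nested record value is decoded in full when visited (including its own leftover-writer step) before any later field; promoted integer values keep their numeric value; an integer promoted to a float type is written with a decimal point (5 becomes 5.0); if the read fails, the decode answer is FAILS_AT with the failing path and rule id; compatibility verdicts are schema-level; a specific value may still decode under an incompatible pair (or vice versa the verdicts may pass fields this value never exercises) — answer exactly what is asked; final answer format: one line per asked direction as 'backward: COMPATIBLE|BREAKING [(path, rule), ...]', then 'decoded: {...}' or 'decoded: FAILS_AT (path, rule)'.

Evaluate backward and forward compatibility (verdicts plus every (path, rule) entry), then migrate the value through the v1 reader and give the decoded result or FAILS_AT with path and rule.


backward: COMPATIBLE []; forward: BREAKING [(balance, R2), (blob, R1), (checksum, R2), (contact.score, R2), (contact.weight, R2), (zip, R2)]; decoded: {"channel": "HELD", "contact": null, "height": null, "blob": 0xBEEF}

each type pair in Shipment: writer, then reader
backward for Shipment (reader v2, writer v1):
  writer required, Color -> Color: reader channel maps from writer channel
  no writer field matches reader zip
  no writer field matches reader balance
  writer optional, Money -> Money: reader contact maps from writer contact
  no writer field matches reader checksum
  writer optional, float32 -> float32: reader height maps from writer height
  writer required, bytes -> bytes: reader blob maps from writer blob
  no writer field matches reader contact.score
  writer required, float64 -> float64: reader contact.balance maps from writer contact.balance
  no writer field matches reader contact.weight
  writer optional, string -> string: reader contact.owner maps from writer contact.owner
  => no violations; backward on Shipment: COMPATIBLE
forward for Shipment (reader v1, writer v2):
  writer required, Color -> Color: reader channel maps from writer channel
  writer optional, Money -> Money: reader contact maps from writer contact
  writer optional, float32 -> float32: reader height maps from writer height
  writer optional, bytes -> bytes: reader blob maps from writer blob
  leftover writer field: zip
  leftover writer field: balance
  leftover writer field: checksum
  writer required, float64 -> float64: reader contact.balance maps from writer contact.balance
  writer optional, string -> string: reader contact.owner maps from writer contact.owner
  leftover writer field: contact.score
  leftover writer field: contact.weight
  breaking: (balance, R2)
  breaking: (blob, R1)
  breaking: (checksum, R2)
  breaking: (contact.score, R2)
  breaking: (contact.weight, R2)
  breaking: (zip, R2)
  => 6 violation(s): forward is BREAKING for Shipment
decoding the Shipment value with the v1 reader:
  channel := "HELD"
  contact := null (not supplied -> null)
  height := null (not supplied -> null)
  blob := 0xBEEF
  => decoded: {"channel": "HELD", "contact": null, "height": null, "blob": 0xBEEF}


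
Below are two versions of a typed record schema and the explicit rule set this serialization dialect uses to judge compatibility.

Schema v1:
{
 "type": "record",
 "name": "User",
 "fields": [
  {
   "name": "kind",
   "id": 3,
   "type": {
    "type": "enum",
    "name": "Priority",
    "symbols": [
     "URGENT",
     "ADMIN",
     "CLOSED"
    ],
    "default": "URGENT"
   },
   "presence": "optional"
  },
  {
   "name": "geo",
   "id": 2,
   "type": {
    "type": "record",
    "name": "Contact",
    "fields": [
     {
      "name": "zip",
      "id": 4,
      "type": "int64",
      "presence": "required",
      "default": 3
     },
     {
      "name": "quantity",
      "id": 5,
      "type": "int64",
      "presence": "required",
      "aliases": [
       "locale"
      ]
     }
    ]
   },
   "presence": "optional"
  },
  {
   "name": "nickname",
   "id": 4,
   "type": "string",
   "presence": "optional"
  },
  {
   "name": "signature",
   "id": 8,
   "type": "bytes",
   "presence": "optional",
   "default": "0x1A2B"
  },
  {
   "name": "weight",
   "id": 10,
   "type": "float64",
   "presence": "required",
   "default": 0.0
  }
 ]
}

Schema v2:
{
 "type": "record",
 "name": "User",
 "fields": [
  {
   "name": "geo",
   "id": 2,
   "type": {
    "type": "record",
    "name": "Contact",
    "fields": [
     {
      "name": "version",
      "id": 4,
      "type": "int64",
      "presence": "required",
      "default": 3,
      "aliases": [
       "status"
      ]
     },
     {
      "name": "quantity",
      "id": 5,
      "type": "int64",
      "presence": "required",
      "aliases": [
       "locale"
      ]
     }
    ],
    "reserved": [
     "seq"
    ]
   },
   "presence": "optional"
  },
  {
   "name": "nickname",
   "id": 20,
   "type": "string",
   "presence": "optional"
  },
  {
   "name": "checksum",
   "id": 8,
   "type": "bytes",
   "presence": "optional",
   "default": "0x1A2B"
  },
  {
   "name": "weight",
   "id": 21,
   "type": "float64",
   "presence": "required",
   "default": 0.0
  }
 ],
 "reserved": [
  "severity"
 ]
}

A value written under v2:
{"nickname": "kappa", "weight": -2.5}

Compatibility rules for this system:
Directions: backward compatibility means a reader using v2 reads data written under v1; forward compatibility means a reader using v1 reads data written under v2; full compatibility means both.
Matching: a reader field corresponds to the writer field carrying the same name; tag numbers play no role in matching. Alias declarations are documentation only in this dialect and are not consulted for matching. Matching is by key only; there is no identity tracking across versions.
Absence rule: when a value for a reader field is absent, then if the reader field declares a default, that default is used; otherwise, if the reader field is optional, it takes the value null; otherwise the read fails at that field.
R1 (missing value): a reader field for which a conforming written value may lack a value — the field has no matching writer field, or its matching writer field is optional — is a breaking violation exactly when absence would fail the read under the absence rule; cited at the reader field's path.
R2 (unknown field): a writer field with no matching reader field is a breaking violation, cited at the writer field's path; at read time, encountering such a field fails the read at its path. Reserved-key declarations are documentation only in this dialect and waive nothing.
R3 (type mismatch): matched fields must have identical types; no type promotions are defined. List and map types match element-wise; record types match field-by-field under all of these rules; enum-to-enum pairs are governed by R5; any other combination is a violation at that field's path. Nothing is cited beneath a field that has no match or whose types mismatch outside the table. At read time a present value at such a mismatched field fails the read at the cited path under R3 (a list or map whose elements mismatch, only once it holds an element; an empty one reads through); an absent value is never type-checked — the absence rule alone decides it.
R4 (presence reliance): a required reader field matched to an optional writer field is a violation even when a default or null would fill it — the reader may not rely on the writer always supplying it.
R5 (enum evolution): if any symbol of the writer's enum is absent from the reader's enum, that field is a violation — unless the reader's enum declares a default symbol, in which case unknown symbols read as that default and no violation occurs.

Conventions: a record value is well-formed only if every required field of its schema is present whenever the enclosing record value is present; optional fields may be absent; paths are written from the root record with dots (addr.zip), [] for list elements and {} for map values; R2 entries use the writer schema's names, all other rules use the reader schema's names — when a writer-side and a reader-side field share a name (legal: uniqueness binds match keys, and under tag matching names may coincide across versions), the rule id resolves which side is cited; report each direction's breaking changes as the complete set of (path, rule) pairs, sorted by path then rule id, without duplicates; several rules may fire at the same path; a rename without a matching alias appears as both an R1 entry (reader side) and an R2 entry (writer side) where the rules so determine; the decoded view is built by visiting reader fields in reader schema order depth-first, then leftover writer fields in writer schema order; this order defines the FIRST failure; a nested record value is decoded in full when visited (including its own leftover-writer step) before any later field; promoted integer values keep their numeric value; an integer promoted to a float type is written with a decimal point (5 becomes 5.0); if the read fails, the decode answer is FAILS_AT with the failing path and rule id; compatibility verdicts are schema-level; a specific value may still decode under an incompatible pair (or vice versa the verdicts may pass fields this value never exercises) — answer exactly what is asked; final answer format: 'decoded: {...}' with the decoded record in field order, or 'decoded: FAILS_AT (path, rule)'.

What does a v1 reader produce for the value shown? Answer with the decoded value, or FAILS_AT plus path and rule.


the writer's type comes first in each User pair
decode walk for User under reader schema v1:
  kind := null (absent, optional -> null)
  geo := null (absent, optional -> null)
  nickname := "kappa"
  signature := 0x1A2B (absent -> default)
  weight := -2.5
  => decoded: {"kind": null, "geo": null, "nickname": "kappa", "signature": 0x1A2B, "weight": -2.5}
the rest of the User diff is inert for this question:
  field nickname in record User: tag 4 changed to 20 -> no rule fires on it and the decoded User view is identical with or without it
  removed field kind from record User -> shifts the User verdicts, not this decode
  renamed field signature to checksum in record User -> shifts the User verdicts, not this decode
  renamed field zip to version in record Contact -> shifts the User verdicts, not this decode
  field weight in record User: tag 10 changed to 21 -> no rule fires on it and the decoded User view is identical with or without it

decoded: {"kind": null, "geo": null, "nickname": "kappa", "signature": 0x1A2B, "weight": -2.5}


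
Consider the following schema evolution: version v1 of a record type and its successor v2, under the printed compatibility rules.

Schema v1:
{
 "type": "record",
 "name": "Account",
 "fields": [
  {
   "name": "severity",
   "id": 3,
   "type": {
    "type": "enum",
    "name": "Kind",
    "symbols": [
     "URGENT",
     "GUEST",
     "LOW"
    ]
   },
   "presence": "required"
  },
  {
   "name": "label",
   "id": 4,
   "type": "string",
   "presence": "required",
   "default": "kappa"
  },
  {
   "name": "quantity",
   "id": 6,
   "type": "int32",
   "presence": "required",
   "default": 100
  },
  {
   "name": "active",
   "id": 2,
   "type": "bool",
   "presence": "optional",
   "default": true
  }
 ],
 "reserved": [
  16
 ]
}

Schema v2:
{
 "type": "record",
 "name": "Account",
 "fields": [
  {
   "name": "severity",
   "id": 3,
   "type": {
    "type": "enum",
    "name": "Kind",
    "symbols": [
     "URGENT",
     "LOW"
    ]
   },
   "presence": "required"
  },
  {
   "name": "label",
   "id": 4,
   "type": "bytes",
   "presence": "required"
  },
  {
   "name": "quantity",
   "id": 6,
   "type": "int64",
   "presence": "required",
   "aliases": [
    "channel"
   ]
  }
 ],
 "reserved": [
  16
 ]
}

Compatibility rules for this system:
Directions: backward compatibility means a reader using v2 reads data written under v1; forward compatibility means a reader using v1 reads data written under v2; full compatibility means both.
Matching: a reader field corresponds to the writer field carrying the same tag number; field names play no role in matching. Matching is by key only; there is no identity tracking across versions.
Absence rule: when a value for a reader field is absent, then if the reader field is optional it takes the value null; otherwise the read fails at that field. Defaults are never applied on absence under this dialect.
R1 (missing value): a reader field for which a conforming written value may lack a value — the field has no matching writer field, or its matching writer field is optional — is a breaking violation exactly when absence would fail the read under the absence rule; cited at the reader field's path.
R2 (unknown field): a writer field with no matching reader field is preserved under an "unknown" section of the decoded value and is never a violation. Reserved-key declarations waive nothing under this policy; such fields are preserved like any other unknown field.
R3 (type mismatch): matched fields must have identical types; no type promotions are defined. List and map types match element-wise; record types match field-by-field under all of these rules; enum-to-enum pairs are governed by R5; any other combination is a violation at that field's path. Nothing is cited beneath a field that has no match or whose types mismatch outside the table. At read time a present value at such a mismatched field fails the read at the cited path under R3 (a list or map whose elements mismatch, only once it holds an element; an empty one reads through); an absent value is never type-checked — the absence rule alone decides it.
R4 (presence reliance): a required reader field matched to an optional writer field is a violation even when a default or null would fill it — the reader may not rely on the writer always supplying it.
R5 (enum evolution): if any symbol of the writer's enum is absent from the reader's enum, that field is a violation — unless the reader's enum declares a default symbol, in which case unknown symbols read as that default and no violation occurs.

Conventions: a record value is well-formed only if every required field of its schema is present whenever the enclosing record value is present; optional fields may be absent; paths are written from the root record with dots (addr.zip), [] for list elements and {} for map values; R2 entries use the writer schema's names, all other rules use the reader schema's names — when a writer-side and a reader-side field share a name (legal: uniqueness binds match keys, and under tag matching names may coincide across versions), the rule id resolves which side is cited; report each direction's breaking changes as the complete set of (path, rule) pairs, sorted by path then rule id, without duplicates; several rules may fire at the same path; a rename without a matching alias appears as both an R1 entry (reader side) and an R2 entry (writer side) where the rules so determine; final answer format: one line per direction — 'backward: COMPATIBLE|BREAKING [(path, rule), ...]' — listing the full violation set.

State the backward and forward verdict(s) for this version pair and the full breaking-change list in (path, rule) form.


each type pair in Account: writer, then reader
backward for Account (reader v2, writer v1):
  severity: paired with writer severity (Kind -> Kind; writer required)
  label: paired with writer label (string -> bytes; writer required)
  quantity: paired with writer quantity (int32 -> int64; writer required)
  writer field active has no reader counterpart
  rule R3 violated at label
  rule R3 violated at quantity
  rule R5 violated at severity
  => 3 violation(s): backward is BREAKING for Account
forward for Account (reader v1, writer v2):
  severity: paired with writer severity (Kind -> Kind; writer required)
  label: paired with writer label (bytes -> string; writer required)
  quantity: paired with writer quantity (int64 -> int32; writer required)
  no writer field matches reader active
  rule R3 violated at label
  rule R3 violated at quantity
  => 2 violation(s): forward is BREAKING for Account

backward: BREAKING [(label, R3), (quantity, R3), (severity, R5)]; forward: BREAKING [(label, R3), (quantity, R3)]


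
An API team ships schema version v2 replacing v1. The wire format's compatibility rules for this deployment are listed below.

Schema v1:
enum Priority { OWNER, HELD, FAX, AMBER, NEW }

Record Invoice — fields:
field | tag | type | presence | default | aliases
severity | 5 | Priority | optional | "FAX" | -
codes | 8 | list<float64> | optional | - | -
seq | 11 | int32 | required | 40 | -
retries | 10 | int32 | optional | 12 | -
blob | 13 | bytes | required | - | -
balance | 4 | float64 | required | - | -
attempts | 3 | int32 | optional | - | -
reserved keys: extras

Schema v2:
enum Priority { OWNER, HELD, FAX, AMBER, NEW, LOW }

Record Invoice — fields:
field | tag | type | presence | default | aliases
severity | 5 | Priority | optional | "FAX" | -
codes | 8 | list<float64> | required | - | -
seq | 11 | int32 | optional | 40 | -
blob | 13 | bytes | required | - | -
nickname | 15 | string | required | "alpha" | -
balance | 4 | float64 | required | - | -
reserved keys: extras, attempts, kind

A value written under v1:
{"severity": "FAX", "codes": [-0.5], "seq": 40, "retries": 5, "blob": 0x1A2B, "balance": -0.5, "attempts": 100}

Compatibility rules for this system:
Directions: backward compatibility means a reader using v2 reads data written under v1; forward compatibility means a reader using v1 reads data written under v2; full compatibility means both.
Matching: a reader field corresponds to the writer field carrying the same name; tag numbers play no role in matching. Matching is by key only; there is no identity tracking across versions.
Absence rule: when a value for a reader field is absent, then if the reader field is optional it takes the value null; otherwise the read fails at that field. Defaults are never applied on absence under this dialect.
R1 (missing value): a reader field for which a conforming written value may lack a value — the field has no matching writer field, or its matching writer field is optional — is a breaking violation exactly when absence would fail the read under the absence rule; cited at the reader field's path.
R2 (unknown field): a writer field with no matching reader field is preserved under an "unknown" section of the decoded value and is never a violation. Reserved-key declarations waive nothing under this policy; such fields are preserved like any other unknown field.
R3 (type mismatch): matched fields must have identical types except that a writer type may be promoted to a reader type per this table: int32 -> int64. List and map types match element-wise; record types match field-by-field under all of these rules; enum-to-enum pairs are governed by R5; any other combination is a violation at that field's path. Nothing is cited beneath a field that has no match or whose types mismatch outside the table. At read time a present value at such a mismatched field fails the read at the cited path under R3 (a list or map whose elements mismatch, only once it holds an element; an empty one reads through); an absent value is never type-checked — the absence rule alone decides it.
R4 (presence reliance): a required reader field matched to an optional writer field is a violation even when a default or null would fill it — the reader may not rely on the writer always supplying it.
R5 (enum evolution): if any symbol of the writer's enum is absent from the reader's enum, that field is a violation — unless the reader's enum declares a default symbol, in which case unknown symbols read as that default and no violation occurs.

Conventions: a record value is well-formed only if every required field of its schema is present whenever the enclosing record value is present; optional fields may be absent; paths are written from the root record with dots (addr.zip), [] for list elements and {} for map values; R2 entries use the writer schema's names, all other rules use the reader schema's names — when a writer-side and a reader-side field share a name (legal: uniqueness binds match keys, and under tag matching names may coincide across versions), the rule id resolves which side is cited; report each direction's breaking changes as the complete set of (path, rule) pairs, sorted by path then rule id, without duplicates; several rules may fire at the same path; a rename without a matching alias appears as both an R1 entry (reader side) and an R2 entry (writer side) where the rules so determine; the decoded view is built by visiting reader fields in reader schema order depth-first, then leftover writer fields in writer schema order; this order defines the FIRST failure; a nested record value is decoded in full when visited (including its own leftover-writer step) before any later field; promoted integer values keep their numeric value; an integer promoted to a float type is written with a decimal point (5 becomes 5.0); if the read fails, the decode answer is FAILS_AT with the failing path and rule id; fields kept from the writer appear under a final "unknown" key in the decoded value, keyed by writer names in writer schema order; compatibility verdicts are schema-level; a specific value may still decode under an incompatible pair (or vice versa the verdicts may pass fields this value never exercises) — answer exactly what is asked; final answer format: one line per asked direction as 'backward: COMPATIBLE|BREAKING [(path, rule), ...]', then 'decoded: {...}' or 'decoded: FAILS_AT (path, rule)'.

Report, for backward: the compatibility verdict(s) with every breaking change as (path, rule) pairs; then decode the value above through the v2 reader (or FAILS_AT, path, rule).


backward: BREAKING [(codes, R1), (codes, R4), (nickname, R1)]; decoded: FAILS_AT (nickname, R1)

in Invoice below, arrows point writer -> reader
checking backward for Invoice: reader v2 against writer v1:
  severity: paired with writer severity (Priority -> Priority; writer optional)
  codes: paired with writer codes (list<float64> -> list<float64>; writer optional)
  seq: paired with writer seq (int32 -> int32; writer required)
  blob: paired with writer blob (bytes -> bytes; writer required)
  nickname: no writer-side match
  balance: paired with writer balance (float64 -> float64; writer required)
  leftover writer field: retries
  leftover writer field: attempts
  R1 fires at codes
  R4 fires at codes
  R1 fires at nickname
  => 3 violation(s): backward is BREAKING for Invoice
migrating the Invoice value to v2:
  severity := "FAX"
  codes := [-0.5]
  seq := 40
  blob := 0x1A2B
  read fails at nickname under R1 (no fill)
  => FAILS_AT (nickname, R1)
ruling out the remaining Invoice differences:
  field seq in record Invoice: required changed to optional -> affects forward compatibility only, which is not asked
  enum Priority (field severity in record Invoice): symbol LOW added -> affects forward compatibility only, which is not asked
  removed field retries from record Invoice -> no rule fires on it in Invoice's dialect; the asked verdict holds
  removed field attempts from record Invoice (its key "attempts" joins the reserved list) -> no rule fires on it in Invoice's dialect; the asked verdict holds
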